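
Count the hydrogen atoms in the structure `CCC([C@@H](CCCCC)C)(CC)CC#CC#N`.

27

Hydrogens are implicit in SMILES; fill each atom to its normal valence:
  7 × C: 2 H each → 14
  4 × C: 3 H each → 12
  4 × C: no H
  1 × C: 1 H
  1 × N: no H
  Total hydrogens = 27.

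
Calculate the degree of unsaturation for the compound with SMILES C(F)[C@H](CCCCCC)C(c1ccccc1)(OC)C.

Molecular formula from the SMILES: C17H27FO.
DoU = (2C + 2 + N − H − X)/2 = (2·17 + 2 + 0 − 27 − 1)/2 = 8/2 = 4.
(Structurally: 1 ring(s) + 3 π bond(s) = 4.)

4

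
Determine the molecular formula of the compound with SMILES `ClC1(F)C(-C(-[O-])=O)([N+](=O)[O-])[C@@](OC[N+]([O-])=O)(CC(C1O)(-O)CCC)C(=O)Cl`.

C12H14Cl2FN2O10-

Heavy atoms from the SMILES: 12 C, 2 Cl, 1 F, 2 N, 10 O.
Implicit hydrogens by atom environment:
  6 × C: no H
  5 × O: no H
  4 × C: 2 H each → 8
  3 × O (charge -1): no H
  2 × Cl: no H
  2 × N (charge +1): no H
  2 × O: 1 H each → 2
  1 × C: 3 H
  1 × C: 1 H
  1 × F: no H
  Total hydrogens = 14.
Net charge -1.
Molecular formula: C12H14Cl2FN2O10-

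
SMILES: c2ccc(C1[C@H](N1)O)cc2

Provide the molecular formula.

Heavy atoms from the SMILES: 8 C, 1 N, 1 O.
Implicit hydrogens by atom environment:
  5 × C (aromatic): 1 H each → 5
  2 × C: 1 H each → 2
  1 × C (aromatic): no H
  1 × N: 1 H
  1 × O: 1 H
  Total hydrogens = 9.
Molecular formula: C8H9NO

C8H9NO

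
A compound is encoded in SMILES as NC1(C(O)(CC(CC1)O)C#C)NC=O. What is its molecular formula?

C9H14N2O3

Heavy atoms from the SMILES: 9 C, 2 N, 3 O.
Implicit hydrogens by atom environment:
  3 × C: 2 H each → 6
  3 × C: 1 H each → 3
  3 × C: no H
  2 × O: 1 H each → 2
  1 × N: 2 H
  1 × N: 1 H
  1 × O: no H
  Total hydrogens = 14.
Molecular formula: C9H14N2O3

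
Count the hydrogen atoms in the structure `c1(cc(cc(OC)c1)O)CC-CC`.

Hydrogens are implicit in SMILES; fill each atom to its normal valence:
  3 × C: 2 H each → 6
  3 × C (aromatic): 1 H each → 3
  3 × C (aromatic): no H
  2 × C: 3 H each → 6
  1 × O: 1 H
  1 × O: no H
  Total hydrogens = 16.

16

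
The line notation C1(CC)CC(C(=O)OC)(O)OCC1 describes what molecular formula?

Heavy atoms from the SMILES: 9 C, 4 O.
Implicit hydrogens by atom environment:
  4 × C: 2 H each → 8
  3 × O: no H
  2 × C: 3 H each → 6
  2 × C: no H
  1 × C: 1 H
  1 × O: 1 H
  Total hydrogens = 16.
Molecular formula: C9H16O4

C9H16O4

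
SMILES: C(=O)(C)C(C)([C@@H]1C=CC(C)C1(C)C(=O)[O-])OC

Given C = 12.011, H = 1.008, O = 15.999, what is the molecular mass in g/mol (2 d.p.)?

Molecular formula: C13H19O4-.
M = 13×12.011 + 19×1.008 + 4×15.999 = 239.29 g/mol.

239.29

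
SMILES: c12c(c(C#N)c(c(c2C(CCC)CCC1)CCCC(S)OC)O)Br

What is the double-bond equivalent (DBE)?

7

Molecular formula from the SMILES: C19H26BrNO2S.
DoU = (2C + 2 + N − H − X)/2 = (2·19 + 2 + 1 − 26 − 1)/2 = 14/2 = 7.
(Structurally: 2 ring(s) + 5 π bond(s) = 7.)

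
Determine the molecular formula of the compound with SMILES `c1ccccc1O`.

C6H6O

Heavy atoms from the SMILES: 6 C, 1 O.
Implicit hydrogens by atom environment:
  5 × C (aromatic): 1 H each → 5
  1 × C (aromatic): no H
  1 × O: 1 H
  Total hydrogens = 6.
Molecular formula: C6H6O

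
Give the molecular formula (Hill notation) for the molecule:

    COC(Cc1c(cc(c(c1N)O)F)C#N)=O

C10H9FN2O3

Heavy atoms from the SMILES: 10 C, 1 F, 2 N, 3 O.
Implicit hydrogens by atom environment:
  5 × C (aromatic): no H
  2 × C: no H
  2 × O: no H
  1 × C: 3 H
  1 × C: 2 H
  1 × C (aromatic): 1 H
  1 × F: no H
  1 × N: 2 H
  1 × N: no H
  1 × O: 1 H
  Total hydrogens = 9.
Molecular formula: C10H9FN2O3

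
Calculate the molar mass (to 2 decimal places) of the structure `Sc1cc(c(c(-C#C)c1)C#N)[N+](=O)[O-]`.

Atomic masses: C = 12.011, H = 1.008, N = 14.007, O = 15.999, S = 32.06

204.20

Molecular formula: C9H4N2O2S.
M = 9×12.011 + 4×1.008 + 2×14.007 + 2×15.999 + 1×32.06 = 204.20 g/mol.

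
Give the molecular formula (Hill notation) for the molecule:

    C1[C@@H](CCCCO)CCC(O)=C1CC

Heavy atoms from the SMILES: 12 C, 2 O.
Implicit hydrogens by atom environment:
  8 × C: 2 H each → 16
  2 × C: no H
  2 × O: 1 H each → 2
  1 × C: 3 H
  1 × C: 1 H
  Total hydrogens = 22.
Molecular formula: C12H22O2

C12H22O2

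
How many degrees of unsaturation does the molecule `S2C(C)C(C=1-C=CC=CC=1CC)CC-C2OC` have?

5

Molecular formula from the SMILES: C15H22OS.
DoU = (2C + 2 + N − H − X)/2 = (2·15 + 2 + 0 − 22 − 0)/2 = 10/2 = 5.
(Structurally: 2 ring(s) + 3 π bond(s) = 5.)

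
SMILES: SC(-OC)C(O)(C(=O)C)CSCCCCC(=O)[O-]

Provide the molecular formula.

Heavy atoms from the SMILES: 11 C, 5 O, 2 S.
Implicit hydrogens by atom environment:
  5 × C: 2 H each → 10
  3 × C: no H
  3 × O: no H
  2 × C: 3 H each → 6
  1 × C: 1 H
  1 × O: 1 H
  1 × O (charge -1): no H
  1 × S: 1 H
  1 × S: no H
  Total hydrogens = 19.
Net charge -1.
Molecular formula: C11H19O5S2-

C11H19O5S2-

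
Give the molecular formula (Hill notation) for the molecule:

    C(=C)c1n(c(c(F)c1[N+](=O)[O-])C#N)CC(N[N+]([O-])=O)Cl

Heavy atoms from the SMILES: 9 C, 1 Cl, 1 F, 5 N, 4 O.
Implicit hydrogens by atom environment:
  4 × C (aromatic): no H
  2 × C: 2 H each → 4
  2 × C: 1 H each → 2
  2 × N (charge +1): no H
  2 × O: no H
  2 × O (charge -1): no H
  1 × C: no H
  1 × Cl: no H
  1 × F: no H
  1 × N: 1 H
  1 × N (aromatic): no H
  1 × N: no H
  Total hydrogens = 7.
Molecular formula: C9H7ClFN5O4

C9H7ClFN5O4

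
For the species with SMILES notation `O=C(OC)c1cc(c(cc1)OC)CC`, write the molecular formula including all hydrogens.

Heavy atoms from the SMILES: 11 C, 3 O.
Implicit hydrogens by atom environment:
  3 × C: 3 H each → 9
  3 × C (aromatic): 1 H each → 3
  3 × C (aromatic): no H
  3 × O: no H
  1 × C: 2 H
  1 × C: no H
  Total hydrogens = 14.
Molecular formula: C11H14O3

C11H14O3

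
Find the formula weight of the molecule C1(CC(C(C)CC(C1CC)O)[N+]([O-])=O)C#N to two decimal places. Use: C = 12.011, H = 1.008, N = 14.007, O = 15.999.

226.28

Molecular formula: C11H18N2O3.
M = 11×12.011 + 18×1.008 + 2×14.007 + 3×15.999 = 226.28 g/mol.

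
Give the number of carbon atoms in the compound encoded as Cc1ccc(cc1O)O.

7

The symbol for carbon appears 7 times in the SMILES. Lowercase c denotes aromatic carbon and counts toward C.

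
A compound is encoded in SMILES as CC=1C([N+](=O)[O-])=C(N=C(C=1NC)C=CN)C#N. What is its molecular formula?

C10H11N5O2

Heavy atoms from the SMILES: 10 C, 5 N, 2 O.
Implicit hydrogens by atom environment:
  5 × C (aromatic): no H
  2 × C: 3 H each → 6
  2 × C: 1 H each → 2
  1 × C: no H
  1 × N: 2 H
  1 × N: 1 H
  1 × N (aromatic): no H
  1 × N: no H
  1 × N (charge +1): no H
  1 × O: no H
  1 × O (charge -1): no H
  Total hydrogens = 11.
Molecular formula: C10H11N5O2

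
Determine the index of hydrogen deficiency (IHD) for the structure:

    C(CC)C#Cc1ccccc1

6

Molecular formula from the SMILES: C11H12.
DoU = (2C + 2 + N − H − X)/2 = (2·11 + 2 + 0 − 12 − 0)/2 = 12/2 = 6.
(Structurally: 1 ring(s) + 5 π bond(s) = 6.)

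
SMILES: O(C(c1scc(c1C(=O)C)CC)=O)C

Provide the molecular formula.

Heavy atoms from the SMILES: 10 C, 3 O, 1 S.
Implicit hydrogens by atom environment:
  3 × C: 3 H each → 9
  3 × C (aromatic): no H
  3 × O: no H
  2 × C: no H
  1 × C: 2 H
  1 × C (aromatic): 1 H
  1 × S (aromatic): no H
  Total hydrogens = 12.
Molecular formula: C10H12O3S

C10H12O3S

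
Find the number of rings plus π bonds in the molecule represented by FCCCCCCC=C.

1

Molecular formula from the SMILES: C8H15F.
DoU = (2C + 2 + N − H − X)/2 = (2·8 + 2 + 0 − 15 − 1)/2 = 2/2 = 1.
(Structurally: 0 ring(s) + 1 π bond(s) = 1.)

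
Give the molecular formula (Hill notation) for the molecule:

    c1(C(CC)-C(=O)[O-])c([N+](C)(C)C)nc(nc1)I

Heavy atoms from the SMILES: 11 C, 1 I, 3 N, 2 O.
Implicit hydrogens by atom environment:
  4 × C: 3 H each → 12
  3 × C (aromatic): no H
  2 × N (aromatic): no H
  1 × C: 2 H
  1 × C (aromatic): 1 H
  1 × C: 1 H
  1 × C: no H
  1 × I: no H
  1 × N (charge +1): no H
  1 × O: no H
  1 × O (charge -1): no H
  Total hydrogens = 16.
Molecular formula: C11H16IN3O2

C11H16IN3O2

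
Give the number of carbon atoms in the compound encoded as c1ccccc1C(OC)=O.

The symbol for carbon appears 8 times in the SMILES. Lowercase c denotes aromatic carbon and counts toward C.

8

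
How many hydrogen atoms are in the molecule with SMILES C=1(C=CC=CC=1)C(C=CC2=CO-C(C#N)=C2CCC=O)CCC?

21

Hydrogens are implicit in SMILES; fill each atom to its normal valence:
  6 × C (aromatic): 1 H each → 6
  4 × C: 2 H each → 8
  4 × C: 1 H each → 4
  4 × C (aromatic): no H
  1 × C: 3 H
  1 × C: no H
  1 × N: no H
  1 × O (aromatic): no H
  1 × O: no H
  Total hydrogens = 21.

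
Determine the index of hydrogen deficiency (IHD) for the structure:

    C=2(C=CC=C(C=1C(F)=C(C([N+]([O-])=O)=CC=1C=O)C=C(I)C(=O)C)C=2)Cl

Molecular formula from the SMILES: C17H10ClFINO4.
DoU = (2C + 2 + N − H − X)/2 = (2·17 + 2 + 1 − 10 − 3)/2 = 24/2 = 12.
(Structurally: 2 ring(s) + 10 π bond(s) = 12.)

12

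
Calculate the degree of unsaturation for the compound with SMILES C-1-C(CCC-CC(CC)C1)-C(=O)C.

2

Molecular formula from the SMILES: C12H22O.
DoU = (2C + 2 + N − H − X)/2 = (2·12 + 2 + 0 − 22 − 0)/2 = 4/2 = 2.
(Structurally: 1 ring(s) + 1 π bond(s) = 2.)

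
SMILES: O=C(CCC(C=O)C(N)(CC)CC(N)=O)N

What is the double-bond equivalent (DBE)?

Molecular formula from the SMILES: C10H19N3O3.
DoU = (2C + 2 + N − H − X)/2 = (2·10 + 2 + 3 − 19 − 0)/2 = 6/2 = 3.
(Structurally: 0 ring(s) + 3 π bond(s) = 3.)

3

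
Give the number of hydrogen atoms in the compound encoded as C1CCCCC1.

Hydrogens are implicit in SMILES; fill each atom to its normal valence:
  6 × C: 2 H each → 12
  Total hydrogens = 12.

12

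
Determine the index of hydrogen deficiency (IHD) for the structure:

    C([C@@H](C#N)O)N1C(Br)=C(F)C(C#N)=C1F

7

Molecular formula from the SMILES: C8H4BrF2N3O.
DoU = (2C + 2 + N − H − X)/2 = (2·8 + 2 + 3 − 4 − 3)/2 = 14/2 = 7.
(Structurally: 1 ring(s) + 6 π bond(s) = 7.)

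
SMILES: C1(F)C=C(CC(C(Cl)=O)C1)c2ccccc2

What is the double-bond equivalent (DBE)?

7

Molecular formula from the SMILES: C13H12ClFO.
DoU = (2C + 2 + N − H − X)/2 = (2·13 + 2 + 0 − 12 − 2)/2 = 14/2 = 7.
(Structurally: 2 ring(s) + 5 π bond(s) = 7.)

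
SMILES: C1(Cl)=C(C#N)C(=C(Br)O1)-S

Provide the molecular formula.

Heavy atoms from the SMILES: 1 Br, 5 C, 1 Cl, 1 N, 1 O, 1 S.
Implicit hydrogens by atom environment:
  4 × C (aromatic): no H
  1 × Br: no H
  1 × C: no H
  1 × Cl: no H
  1 × N: no H
  1 × O (aromatic): no H
  1 × S: 1 H
  Total hydrogens = 1.
Molecular formula: C5HBrClNOS

C5HBrClNOS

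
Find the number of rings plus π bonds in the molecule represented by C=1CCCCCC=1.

2

Molecular formula from the SMILES: C7H12.
DoU = (2C + 2 + N − H − X)/2 = (2·7 + 2 + 0 − 12 − 0)/2 = 4/2 = 2.
(Structurally: 1 ring(s) + 1 π bond(s) = 2.)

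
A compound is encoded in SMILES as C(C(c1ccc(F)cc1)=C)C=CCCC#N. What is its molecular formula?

Heavy atoms from the SMILES: 14 C, 1 F, 1 N.
Implicit hydrogens by atom environment:
  4 × C: 2 H each → 8
  4 × C (aromatic): 1 H each → 4
  2 × C: 1 H each → 2
  2 × C: no H
  2 × C (aromatic): no H
  1 × F: no H
  1 × N: no H
  Total hydrogens = 14.
Molecular formula: C14H14FN

C14H14FN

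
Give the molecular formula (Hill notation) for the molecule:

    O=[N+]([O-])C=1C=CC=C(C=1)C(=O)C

C8H7NO3

Heavy atoms from the SMILES: 8 C, 1 N, 3 O.
Implicit hydrogens by atom environment:
  4 × C (aromatic): 1 H each → 4
  2 × C (aromatic): no H
  2 × O: no H
  1 × C: 3 H
  1 × C: no H
  1 × N (charge +1): no H
  1 × O (charge -1): no H
  Total hydrogens = 7.
Molecular formula: C8H7NO3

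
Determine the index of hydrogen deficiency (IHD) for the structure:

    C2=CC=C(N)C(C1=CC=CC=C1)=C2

8

Molecular formula from the SMILES: C12H11N.
DoU = (2C + 2 + N − H − X)/2 = (2·12 + 2 + 1 − 11 − 0)/2 = 16/2 = 8.
(Structurally: 2 ring(s) + 6 π bond(s) = 8.)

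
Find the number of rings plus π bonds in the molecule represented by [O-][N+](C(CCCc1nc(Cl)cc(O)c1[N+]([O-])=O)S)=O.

6

Molecular formula from the SMILES: C9H10ClN3O5S.
DoU = (2C + 2 + N − H − X)/2 = (2·9 + 2 + 3 − 10 − 1)/2 = 12/2 = 6.
(Structurally: 1 ring(s) + 5 π bond(s) = 6.)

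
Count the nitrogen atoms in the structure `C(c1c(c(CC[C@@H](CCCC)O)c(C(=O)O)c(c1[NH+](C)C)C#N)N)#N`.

4

The symbol for nitrogen appears 4 times in the SMILES.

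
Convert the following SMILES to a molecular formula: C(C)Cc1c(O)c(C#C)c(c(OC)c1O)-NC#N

C13H14N2O3

Heavy atoms from the SMILES: 13 C, 2 N, 3 O.
Implicit hydrogens by atom environment:
  6 × C (aromatic): no H
  2 × C: 3 H each → 6
  2 × C: 2 H each → 4
  2 × C: no H
  2 × O: 1 H each → 2
  1 × C: 1 H
  1 × N: 1 H
  1 × N: no H
  1 × O: no H
  Total hydrogens = 14.
Molecular formula: C13H14N2O3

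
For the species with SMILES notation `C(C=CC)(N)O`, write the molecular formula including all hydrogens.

C4H9NO

Heavy atoms from the SMILES: 4 C, 1 N, 1 O.
Implicit hydrogens by atom environment:
  3 × C: 1 H each → 3
  1 × C: 3 H
  1 × N: 2 H
  1 × O: 1 H
  Total hydrogens = 9.
Molecular formula: C4H9NO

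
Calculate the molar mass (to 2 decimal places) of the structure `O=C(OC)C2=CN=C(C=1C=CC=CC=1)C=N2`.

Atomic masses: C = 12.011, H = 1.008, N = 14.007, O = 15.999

Molecular formula: C12H10N2O2.
M = 12×12.011 + 10×1.008 + 2×14.007 + 2×15.999 = 214.22 g/mol.

214.22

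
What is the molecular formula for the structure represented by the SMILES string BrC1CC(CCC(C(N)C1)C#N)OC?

Heavy atoms from the SMILES: 1 Br, 10 C, 2 N, 1 O.
Implicit hydrogens by atom environment:
  4 × C: 2 H each → 8
  4 × C: 1 H each → 4
  1 × Br: no H
  1 × C: 3 H
  1 × C: no H
  1 × N: 2 H
  1 × N: no H
  1 × O: no H
  Total hydrogens = 17.
Molecular formula: C10H17BrN2O

C10H17BrN2O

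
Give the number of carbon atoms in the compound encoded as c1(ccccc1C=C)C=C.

The symbol for carbon appears 10 times in the SMILES. Lowercase c denotes aromatic carbon and counts toward C.

10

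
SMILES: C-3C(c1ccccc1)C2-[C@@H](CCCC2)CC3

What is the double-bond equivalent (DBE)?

6

Molecular formula from the SMILES: C16H22.
DoU = (2C + 2 + N − H − X)/2 = (2·16 + 2 + 0 − 22 − 0)/2 = 12/2 = 6.
(Structurally: 3 ring(s) + 3 π bond(s) = 6.)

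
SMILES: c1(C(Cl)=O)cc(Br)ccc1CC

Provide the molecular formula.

C9H8BrClO

Heavy atoms from the SMILES: 1 Br, 9 C, 1 Cl, 1 O.
Implicit hydrogens by atom environment:
  3 × C (aromatic): 1 H each → 3
  3 × C (aromatic): no H
  1 × Br: no H
  1 × C: 3 H
  1 × C: 2 H
  1 × C: no H
  1 × Cl: no H
  1 × O: no H
  Total hydrogens = 8.
Molecular formula: C9H8BrClO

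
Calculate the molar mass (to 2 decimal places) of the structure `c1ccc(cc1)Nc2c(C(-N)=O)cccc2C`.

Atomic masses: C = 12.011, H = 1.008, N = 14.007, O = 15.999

226.28

Molecular formula: C14H14N2O.
M = 14×12.011 + 14×1.008 + 2×14.007 + 1×15.999 = 226.28 g/mol.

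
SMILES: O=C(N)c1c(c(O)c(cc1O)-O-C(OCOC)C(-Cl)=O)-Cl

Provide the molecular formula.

Heavy atoms from the SMILES: 11 C, 2 Cl, 1 N, 7 O.
Implicit hydrogens by atom environment:
  5 × C (aromatic): no H
  5 × O: no H
  2 × C: no H
  2 × Cl: no H
  2 × O: 1 H each → 2
  1 × C: 3 H
  1 × C: 2 H
  1 × C (aromatic): 1 H
  1 × C: 1 H
  1 × N: 2 H
  Total hydrogens = 11.
Molecular formula: C11H11Cl2NO7

C11H11Cl2NO7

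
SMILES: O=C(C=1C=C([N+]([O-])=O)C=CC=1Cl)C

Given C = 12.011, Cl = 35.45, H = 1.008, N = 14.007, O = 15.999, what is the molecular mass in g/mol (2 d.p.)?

199.59

Molecular formula: C8H6ClNO3.
M = 8×12.011 + 1×35.45 + 6×1.008 + 1×14.007 + 3×15.999 = 199.59 g/mol.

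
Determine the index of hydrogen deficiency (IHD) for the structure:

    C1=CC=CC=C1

Molecular formula from the SMILES: C6H6.
DoU = (2C + 2 + N − H − X)/2 = (2·6 + 2 + 0 − 6 − 0)/2 = 8/2 = 4.
(Structurally: 1 ring(s) + 3 π bond(s) = 4.)

4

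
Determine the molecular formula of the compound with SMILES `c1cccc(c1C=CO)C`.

Heavy atoms from the SMILES: 9 C, 1 O.
Implicit hydrogens by atom environment:
  4 × C (aromatic): 1 H each → 4
  2 × C: 1 H each → 2
  2 × C (aromatic): no H
  1 × C: 3 H
  1 × O: 1 H
  Total hydrogens = 10.
Molecular formula: C9H10O

C9H10O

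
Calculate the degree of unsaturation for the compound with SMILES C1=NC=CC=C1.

Molecular formula from the SMILES: C5H5N.
DoU = (2C + 2 + N − H − X)/2 = (2·5 + 2 + 1 − 5 − 0)/2 = 8/2 = 4.
(Structurally: 1 ring(s) + 3 π bond(s) = 4.)

4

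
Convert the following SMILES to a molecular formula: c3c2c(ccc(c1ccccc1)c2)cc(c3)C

C17H14

Heavy atoms from the SMILES: 17 C.
Implicit hydrogens by atom environment:
  11 × C (aromatic): 1 H each → 11
  5 × C (aromatic): no H
  1 × C: 3 H
  Total hydrogens = 14.
Molecular formula: C17H14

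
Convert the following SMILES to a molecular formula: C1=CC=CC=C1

C6H6

Heavy atoms from the SMILES: 6 C.
Implicit hydrogens by atom environment:
  6 × C (aromatic): 1 H each → 6
  Total hydrogens = 6.
Molecular formula: C6H6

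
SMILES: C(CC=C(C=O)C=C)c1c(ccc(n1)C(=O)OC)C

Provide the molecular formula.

C15H17NO3

Heavy atoms from the SMILES: 15 C, 1 N, 3 O.
Implicit hydrogens by atom environment:
  3 × C: 2 H each → 6
  3 × C: 1 H each → 3
  3 × C (aromatic): no H
  3 × O: no H
  2 × C: 3 H each → 6
  2 × C (aromatic): 1 H each → 2
  2 × C: no H
  1 × N (aromatic): no H
  Total hydrogens = 17.
Molecular formula: C15H17NO3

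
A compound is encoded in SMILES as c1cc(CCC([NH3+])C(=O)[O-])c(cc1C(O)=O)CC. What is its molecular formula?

C13H17NO4

Heavy atoms from the SMILES: 13 C, 1 N, 4 O.
Implicit hydrogens by atom environment:
  3 × C: 2 H each → 6
  3 × C (aromatic): 1 H each → 3
  3 × C (aromatic): no H
  2 × C: no H
  2 × O: no H
  1 × C: 3 H
  1 × C: 1 H
  1 × N (charge +1): 3 H
  1 × O: 1 H
  1 × O (charge -1): no H
  Total hydrogens = 17.
Molecular formula: C13H17NO4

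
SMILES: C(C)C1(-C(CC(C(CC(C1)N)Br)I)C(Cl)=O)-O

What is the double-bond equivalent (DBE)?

2

Molecular formula from the SMILES: C11H18BrClINO2.
DoU = (2C + 2 + N − H − X)/2 = (2·11 + 2 + 1 − 18 − 3)/2 = 4/2 = 2.
(Structurally: 1 ring(s) + 1 π bond(s) = 2.)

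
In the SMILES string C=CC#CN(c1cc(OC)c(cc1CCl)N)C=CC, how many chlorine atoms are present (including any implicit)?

The symbol for chlorine appears 1 time in the SMILES.

1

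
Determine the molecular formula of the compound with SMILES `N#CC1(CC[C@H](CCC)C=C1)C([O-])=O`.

Heavy atoms from the SMILES: 11 C, 1 N, 2 O.
Implicit hydrogens by atom environment:
  4 × C: 2 H each → 8
  3 × C: 1 H each → 3
  3 × C: no H
  1 × C: 3 H
  1 × N: no H
  1 × O: no H
  1 × O (charge -1): no H
  Total hydrogens = 14.
Net charge -1.
Molecular formula: C11H14NO2-

C11H14NO2-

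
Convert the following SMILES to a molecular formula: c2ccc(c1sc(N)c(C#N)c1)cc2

Heavy atoms from the SMILES: 11 C, 2 N, 1 S.
Implicit hydrogens by atom environment:
  6 × C (aromatic): 1 H each → 6
  4 × C (aromatic): no H
  1 × C: no H
  1 × N: 2 H
  1 × N: no H
  1 × S (aromatic): no H
  Total hydrogens = 8.
Molecular formula: C11H8N2S

C11H8N2S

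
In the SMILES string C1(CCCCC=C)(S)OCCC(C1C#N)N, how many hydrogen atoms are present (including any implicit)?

20

Hydrogens are implicit in SMILES; fill each atom to its normal valence:
  7 × C: 2 H each → 14
  3 × C: 1 H each → 3
  2 × C: no H
  1 × N: 2 H
  1 × N: no H
  1 × O: no H
  1 × S: 1 H
  Total hydrogens = 20.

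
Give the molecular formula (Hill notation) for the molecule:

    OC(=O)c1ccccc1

Heavy atoms from the SMILES: 7 C, 2 O.
Implicit hydrogens by atom environment:
  5 × C (aromatic): 1 H each → 5
  1 × C (aromatic): no H
  1 × C: no H
  1 × O: 1 H
  1 × O: no H
  Total hydrogens = 6.
Molecular formula: C7H6O2

C7H6O2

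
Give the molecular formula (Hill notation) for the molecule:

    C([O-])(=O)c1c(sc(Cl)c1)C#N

C6HClNO2S-

Heavy atoms from the SMILES: 6 C, 1 Cl, 1 N, 2 O, 1 S.
Implicit hydrogens by atom environment:
  3 × C (aromatic): no H
  2 × C: no H
  1 × C (aromatic): 1 H
  1 × Cl: no H
  1 × N: no H
  1 × O: no H
  1 × O (charge -1): no H
  1 × S (aromatic): no H
  Total hydrogens = 1.
Net charge -1.
Molecular formula: C6HClNO2S-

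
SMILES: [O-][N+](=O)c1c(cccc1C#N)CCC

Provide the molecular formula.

Heavy atoms from the SMILES: 10 C, 2 N, 2 O.
Implicit hydrogens by atom environment:
  3 × C (aromatic): 1 H each → 3
  3 × C (aromatic): no H
  2 × C: 2 H each → 4
  1 × C: 3 H
  1 × C: no H
  1 × N: no H
  1 × N (charge +1): no H
  1 × O: no H
  1 × O (charge -1): no H
  Total hydrogens = 10.
Molecular formula: C10H10N2O2

C10H10N2O2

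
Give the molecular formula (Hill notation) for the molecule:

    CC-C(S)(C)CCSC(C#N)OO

C8H15NO2S2

Heavy atoms from the SMILES: 8 C, 1 N, 2 O, 2 S.
Implicit hydrogens by atom environment:
  3 × C: 2 H each → 6
  2 × C: 3 H each → 6
  2 × C: no H
  1 × C: 1 H
  1 × N: no H
  1 × O: 1 H
  1 × O: no H
  1 × S: 1 H
  1 × S: no H
  Total hydrogens = 15.
Molecular formula: C8H15NO2S2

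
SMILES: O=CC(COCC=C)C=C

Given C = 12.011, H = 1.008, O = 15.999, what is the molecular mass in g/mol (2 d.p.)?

Molecular formula: C8H12O2.
M = 8×12.011 + 12×1.008 + 2×15.999 = 140.18 g/mol.

140.18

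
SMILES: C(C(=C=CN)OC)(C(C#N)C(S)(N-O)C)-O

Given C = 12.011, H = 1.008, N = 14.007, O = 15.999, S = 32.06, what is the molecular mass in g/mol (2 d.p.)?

Molecular formula: C9H15N3O3S.
M = 9×12.011 + 15×1.008 + 3×14.007 + 3×15.999 + 1×32.06 = 245.30 g/mol.

245.30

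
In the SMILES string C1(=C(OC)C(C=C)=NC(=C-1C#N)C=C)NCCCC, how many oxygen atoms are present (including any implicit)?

1

The symbol for oxygen appears 1 time in the SMILES.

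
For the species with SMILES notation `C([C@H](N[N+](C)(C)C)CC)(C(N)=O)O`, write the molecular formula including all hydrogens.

Heavy atoms from the SMILES: 8 C, 3 N, 2 O.
Implicit hydrogens by atom environment:
  4 × C: 3 H each → 12
  2 × C: 1 H each → 2
  1 × C: 2 H
  1 × C: no H
  1 × N: 2 H
  1 × N: 1 H
  1 × N (charge +1): no H
  1 × O: 1 H
  1 × O: no H
  Total hydrogens = 20.
Net charge +1.
Molecular formula: C8H20N3O2+

C8H20N3O2+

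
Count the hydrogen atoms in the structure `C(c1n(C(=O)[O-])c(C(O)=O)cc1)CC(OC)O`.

12

Hydrogens are implicit in SMILES; fill each atom to its normal valence:
  3 × O: no H
  2 × C: 2 H each → 4
  2 × C (aromatic): 1 H each → 2
  2 × C (aromatic): no H
  2 × C: no H
  2 × O: 1 H each → 2
  1 × C: 3 H
  1 × C: 1 H
  1 × N (aromatic): no H
  1 × O (charge -1): no H
  Total hydrogens = 12.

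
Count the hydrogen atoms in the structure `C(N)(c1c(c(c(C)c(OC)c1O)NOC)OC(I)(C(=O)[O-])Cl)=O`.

13

Hydrogens are implicit in SMILES; fill each atom to its normal valence:
  6 × C (aromatic): no H
  5 × O: no H
  3 × C: 3 H each → 9
  3 × C: no H
  1 × Cl: no H
  1 × I: no H
  1 × N: 2 H
  1 × N: 1 H
  1 × O: 1 H
  1 × O (charge -1): no H
  Total hydrogens = 13.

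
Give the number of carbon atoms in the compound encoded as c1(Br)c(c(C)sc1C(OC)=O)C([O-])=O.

8

The symbol for carbon appears 8 times in the SMILES. Lowercase c denotes aromatic carbon and counts toward C.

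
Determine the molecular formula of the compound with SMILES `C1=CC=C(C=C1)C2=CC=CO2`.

Heavy atoms from the SMILES: 10 C, 1 O.
Implicit hydrogens by atom environment:
  8 × C (aromatic): 1 H each → 8
  2 × C (aromatic): no H
  1 × O (aromatic): no H
  Total hydrogens = 8.
Molecular formula: C10H8O

C10H8O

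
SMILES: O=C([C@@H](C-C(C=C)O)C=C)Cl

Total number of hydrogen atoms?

Hydrogens are implicit in SMILES; fill each atom to its normal valence:
  4 × C: 1 H each → 4
  3 × C: 2 H each → 6
  1 × C: no H
  1 × Cl: no H
  1 × O: 1 H
  1 × O: no H
  Total hydrogens = 11.

11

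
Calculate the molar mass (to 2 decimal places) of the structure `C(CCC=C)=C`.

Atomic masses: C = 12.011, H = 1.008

82.15

Molecular formula: C6H10.
M = 6×12.011 + 10×1.008 = 82.15 g/mol.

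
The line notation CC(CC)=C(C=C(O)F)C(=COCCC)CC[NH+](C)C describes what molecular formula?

Heavy atoms from the SMILES: 16 C, 1 F, 1 N, 2 O.
Implicit hydrogens by atom environment:
  5 × C: 3 H each → 15
  5 × C: 2 H each → 10
  4 × C: no H
  2 × C: 1 H each → 2
  1 × F: no H
  1 × N (charge +1): 1 H
  1 × O: 1 H
  1 × O: no H
  Total hydrogens = 29.
Net charge +1.
Molecular formula: C16H29FNO2+

C16H29FNO2+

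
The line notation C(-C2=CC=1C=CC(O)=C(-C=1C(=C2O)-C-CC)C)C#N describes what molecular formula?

C16H17NO2

Heavy atoms from the SMILES: 16 C, 1 N, 2 O.
Implicit hydrogens by atom environment:
  7 × C (aromatic): no H
  3 × C: 2 H each → 6
  3 × C (aromatic): 1 H each → 3
  2 × C: 3 H each → 6
  2 × O: 1 H each → 2
  1 × C: no H
  1 × N: no H
  Total hydrogens = 17.
Molecular formula: C16H17NO2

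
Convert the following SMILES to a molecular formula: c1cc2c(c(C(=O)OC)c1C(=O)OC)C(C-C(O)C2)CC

C16H20O5

Heavy atoms from the SMILES: 16 C, 5 O.
Implicit hydrogens by atom environment:
  4 × C (aromatic): no H
  4 × O: no H
  3 × C: 3 H each → 9
  3 × C: 2 H each → 6
  2 × C (aromatic): 1 H each → 2
  2 × C: 1 H each → 2
  2 × C: no H
  1 × O: 1 H
  Total hydrogens = 20.
Molecular formula: C16H20O5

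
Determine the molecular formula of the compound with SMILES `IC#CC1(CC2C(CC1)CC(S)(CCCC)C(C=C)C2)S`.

C18H27IS2

Heavy atoms from the SMILES: 18 C, 1 I, 2 S.
Implicit hydrogens by atom environment:
  9 × C: 2 H each → 18
  4 × C: 1 H each → 4
  4 × C: no H
  2 × S: 1 H each → 2
  1 × C: 3 H
  1 × I: no H
  Total hydrogens = 27.
Molecular formula: C18H27IS2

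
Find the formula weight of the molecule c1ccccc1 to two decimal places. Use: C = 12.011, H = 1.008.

Molecular formula: C6H6.
M = 6×12.011 + 6×1.008 = 78.11 g/mol.

78.11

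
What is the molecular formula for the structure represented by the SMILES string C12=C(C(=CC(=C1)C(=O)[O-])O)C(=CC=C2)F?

C11H6FO3-

Heavy atoms from the SMILES: 11 C, 1 F, 3 O.
Implicit hydrogens by atom environment:
  5 × C (aromatic): 1 H each → 5
  5 × C (aromatic): no H
  1 × C: no H
  1 × F: no H
  1 × O: 1 H
  1 × O: no H
  1 × O (charge -1): no H
  Total hydrogens = 6.
Net charge -1.
Molecular formula: C11H6FO3-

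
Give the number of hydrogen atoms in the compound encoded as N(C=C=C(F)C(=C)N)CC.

11

Hydrogens are implicit in SMILES; fill each atom to its normal valence:
  3 × C: no H
  2 × C: 2 H each → 4
  1 × C: 3 H
  1 × C: 1 H
  1 × F: no H
  1 × N: 2 H
  1 × N: 1 H
  Total hydrogens = 11.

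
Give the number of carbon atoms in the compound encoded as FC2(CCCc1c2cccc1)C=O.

The symbol for carbon appears 11 times in the SMILES. Lowercase c denotes aromatic carbon and counts toward C.

11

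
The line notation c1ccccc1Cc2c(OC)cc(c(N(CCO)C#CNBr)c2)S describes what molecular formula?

C18H19BrN2O2S

Heavy atoms from the SMILES: 1 Br, 18 C, 2 N, 2 O, 1 S.
Implicit hydrogens by atom environment:
  7 × C (aromatic): 1 H each → 7
  5 × C (aromatic): no H
  3 × C: 2 H each → 6
  2 × C: no H
  1 × Br: no H
  1 × C: 3 H
  1 × N: 1 H
  1 × N: no H
  1 × O: 1 H
  1 × O: no H
  1 × S: 1 H
  Total hydrogens = 19.
Molecular formula: C18H19BrN2O2S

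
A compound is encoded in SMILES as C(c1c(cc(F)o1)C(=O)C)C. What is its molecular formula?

C8H9FO2

Heavy atoms from the SMILES: 8 C, 1 F, 2 O.
Implicit hydrogens by atom environment:
  3 × C (aromatic): no H
  2 × C: 3 H each → 6
  1 × C: 2 H
  1 × C (aromatic): 1 H
  1 × C: no H
  1 × F: no H
  1 × O (aromatic): no H
  1 × O: no H
  Total hydrogens = 9.
Molecular formula: C8H9FO2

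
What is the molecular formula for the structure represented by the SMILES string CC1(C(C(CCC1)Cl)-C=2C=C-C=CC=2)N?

C13H18ClN

Heavy atoms from the SMILES: 13 C, 1 Cl, 1 N.
Implicit hydrogens by atom environment:
  5 × C (aromatic): 1 H each → 5
  3 × C: 2 H each → 6
  2 × C: 1 H each → 2
  1 × C: 3 H
  1 × C: no H
  1 × C (aromatic): no H
  1 × Cl: no H
  1 × N: 2 H
  Total hydrogens = 18.
Molecular formula: C13H18ClN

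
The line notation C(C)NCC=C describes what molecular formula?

C5H11N

Heavy atoms from the SMILES: 5 C, 1 N.
Implicit hydrogens by atom environment:
  3 × C: 2 H each → 6
  1 × C: 3 H
  1 × C: 1 H
  1 × N: 1 H
  Total hydrogens = 11.
Molecular formula: C5H11N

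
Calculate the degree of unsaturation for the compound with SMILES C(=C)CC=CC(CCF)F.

2

Molecular formula from the SMILES: C8H12F2.
DoU = (2C + 2 + N − H − X)/2 = (2·8 + 2 + 0 − 12 − 2)/2 = 4/2 = 2.
(Structurally: 0 ring(s) + 2 π bond(s) = 2.)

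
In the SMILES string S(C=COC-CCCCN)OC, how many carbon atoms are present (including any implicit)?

8

The symbol for carbon appears 8 times in the SMILES.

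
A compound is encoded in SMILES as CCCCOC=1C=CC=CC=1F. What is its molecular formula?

Heavy atoms from the SMILES: 10 C, 1 F, 1 O.
Implicit hydrogens by atom environment:
  4 × C (aromatic): 1 H each → 4
  3 × C: 2 H each → 6
  2 × C (aromatic): no H
  1 × C: 3 H
  1 × F: no H
  1 × O: no H
  Total hydrogens = 13.
Molecular formula: C10H13FO

C10H13FO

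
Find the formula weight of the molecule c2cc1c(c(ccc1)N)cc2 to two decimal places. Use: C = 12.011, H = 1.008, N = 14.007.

143.19

Molecular formula: C10H9N.
M = 10×12.011 + 9×1.008 + 1×14.007 = 143.19 g/mol.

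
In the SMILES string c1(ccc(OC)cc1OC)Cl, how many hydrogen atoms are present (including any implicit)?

Hydrogens are implicit in SMILES; fill each atom to its normal valence:
  3 × C (aromatic): 1 H each → 3
  3 × C (aromatic): no H
  2 × C: 3 H each → 6
  2 × O: no H
  1 × Cl: no H
  Total hydrogens = 9.

9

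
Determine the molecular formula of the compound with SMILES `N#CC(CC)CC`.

Heavy atoms from the SMILES: 6 C, 1 N.
Implicit hydrogens by atom environment:
  2 × C: 3 H each → 6
  2 × C: 2 H each → 4
  1 × C: 1 H
  1 × C: no H
  1 × N: no H
  Total hydrogens = 11.
Molecular formula: C6H11N

C6H11N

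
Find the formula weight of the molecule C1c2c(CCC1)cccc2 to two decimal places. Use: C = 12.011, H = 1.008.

132.21

Molecular formula: C10H12.
M = 10×12.011 + 12×1.008 = 132.21 g/mol.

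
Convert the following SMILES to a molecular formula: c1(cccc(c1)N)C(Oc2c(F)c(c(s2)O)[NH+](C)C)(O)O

C13H16FN2O4S+

Heavy atoms from the SMILES: 13 C, 1 F, 2 N, 4 O, 1 S.
Implicit hydrogens by atom environment:
  6 × C (aromatic): no H
  4 × C (aromatic): 1 H each → 4
  3 × O: 1 H each → 3
  2 × C: 3 H each → 6
  1 × C: no H
  1 × F: no H
  1 × N: 2 H
  1 × N (charge +1): 1 H
  1 × O: no H
  1 × S (aromatic): no H
  Total hydrogens = 16.
Net charge +1.
Molecular formula: C13H16FN2O4S+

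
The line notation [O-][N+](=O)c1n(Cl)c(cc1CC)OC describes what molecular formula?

Heavy atoms from the SMILES: 7 C, 1 Cl, 2 N, 3 O.
Implicit hydrogens by atom environment:
  3 × C (aromatic): no H
  2 × C: 3 H each → 6
  2 × O: no H
  1 × C: 2 H
  1 × C (aromatic): 1 H
  1 × Cl: no H
  1 × N (aromatic): no H
  1 × N (charge +1): no H
  1 × O (charge -1): no H
  Total hydrogens = 9.
Molecular formula: C7H9ClN2O3

C7H9ClN2O3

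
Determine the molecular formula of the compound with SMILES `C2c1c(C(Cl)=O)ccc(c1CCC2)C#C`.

Heavy atoms from the SMILES: 13 C, 1 Cl, 1 O.
Implicit hydrogens by atom environment:
  4 × C: 2 H each → 8
  4 × C (aromatic): no H
  2 × C (aromatic): 1 H each → 2
  2 × C: no H
  1 × C: 1 H
  1 × Cl: no H
  1 × O: no H
  Total hydrogens = 11.
Molecular formula: C13H11ClO

C13H11ClO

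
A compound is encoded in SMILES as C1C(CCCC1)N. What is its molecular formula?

C6H13N

Heavy atoms from the SMILES: 6 C, 1 N.
Implicit hydrogens by atom environment:
  5 × C: 2 H each → 10
  1 × C: 1 H
  1 × N: 2 H
  Total hydrogens = 13.
Molecular formula: C6H13N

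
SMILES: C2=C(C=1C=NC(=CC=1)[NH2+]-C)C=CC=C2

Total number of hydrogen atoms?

Hydrogens are implicit in SMILES; fill each atom to its normal valence:
  8 × C (aromatic): 1 H each → 8
  3 × C (aromatic): no H
  1 × C: 3 H
  1 × N (charge +1): 2 H
  1 × N (aromatic): no H
  Total hydrogens = 13.

13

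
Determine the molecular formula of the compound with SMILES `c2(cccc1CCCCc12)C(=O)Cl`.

C11H11ClO

Heavy atoms from the SMILES: 11 C, 1 Cl, 1 O.
Implicit hydrogens by atom environment:
  4 × C: 2 H each → 8
  3 × C (aromatic): 1 H each → 3
  3 × C (aromatic): no H
  1 × C: no H
  1 × Cl: no H
  1 × O: no H
  Total hydrogens = 11.
Molecular formula: C11H11ClO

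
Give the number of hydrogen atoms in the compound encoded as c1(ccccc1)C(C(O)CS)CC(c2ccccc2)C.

22

Hydrogens are implicit in SMILES; fill each atom to its normal valence:
  10 × C (aromatic): 1 H each → 10
  3 × C: 1 H each → 3
  2 × C: 2 H each → 4
  2 × C (aromatic): no H
  1 × C: 3 H
  1 × O: 1 H
  1 × S: 1 H
  Total hydrogens = 22.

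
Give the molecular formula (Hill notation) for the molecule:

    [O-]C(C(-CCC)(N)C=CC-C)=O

Heavy atoms from the SMILES: 9 C, 1 N, 2 O.
Implicit hydrogens by atom environment:
  3 × C: 2 H each → 6
  2 × C: 3 H each → 6
  2 × C: 1 H each → 2
  2 × C: no H
  1 × N: 2 H
  1 × O: no H
  1 × O (charge -1): no H
  Total hydrogens = 16.
Net charge -1.
Molecular formula: C9H16NO2-

C9H16NO2-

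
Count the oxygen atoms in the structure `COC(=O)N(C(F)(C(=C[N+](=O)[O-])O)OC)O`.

The symbol for oxygen appears 7 times in the SMILES.

7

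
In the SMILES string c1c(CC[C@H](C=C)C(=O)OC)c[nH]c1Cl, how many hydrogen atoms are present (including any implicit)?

Hydrogens are implicit in SMILES; fill each atom to its normal valence:
  3 × C: 2 H each → 6
  2 × C (aromatic): 1 H each → 2
  2 × C: 1 H each → 2
  2 × C (aromatic): no H
  2 × O: no H
  1 × C: 3 H
  1 × C: no H
  1 × Cl: no H
  1 × N (aromatic): 1 H
  Total hydrogens = 14.

14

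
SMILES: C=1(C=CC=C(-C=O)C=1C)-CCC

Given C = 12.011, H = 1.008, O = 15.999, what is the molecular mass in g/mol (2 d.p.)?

Molecular formula: C11H14O.
M = 11×12.011 + 14×1.008 + 1×15.999 = 162.23 g/mol.

162.23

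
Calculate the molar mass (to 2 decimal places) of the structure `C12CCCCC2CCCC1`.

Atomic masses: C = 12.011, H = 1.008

138.25

Molecular formula: C10H18.
M = 10×12.011 + 18×1.008 = 138.25 g/mol.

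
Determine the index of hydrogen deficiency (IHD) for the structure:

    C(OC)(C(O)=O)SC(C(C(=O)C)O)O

Molecular formula from the SMILES: C7H12O6S.
DoU = (2C + 2 + N − H − X)/2 = (2·7 + 2 + 0 − 12 − 0)/2 = 4/2 = 2.
(Structurally: 0 ring(s) + 2 π bond(s) = 2.)

2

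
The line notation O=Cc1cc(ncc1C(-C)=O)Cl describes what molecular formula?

Heavy atoms from the SMILES: 8 C, 1 Cl, 1 N, 2 O.
Implicit hydrogens by atom environment:
  3 × C (aromatic): no H
  2 × C (aromatic): 1 H each → 2
  2 × O: no H
  1 × C: 3 H
  1 × C: 1 H
  1 × C: no H
  1 × Cl: no H
  1 × N (aromatic): no H
  Total hydrogens = 6.
Molecular formula: C8H6ClNO2

C8H6ClNO2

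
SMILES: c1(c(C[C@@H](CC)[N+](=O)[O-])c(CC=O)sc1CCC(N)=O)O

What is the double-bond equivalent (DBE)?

Molecular formula from the SMILES: C13H18N2O5S.
DoU = (2C + 2 + N − H − X)/2 = (2·13 + 2 + 2 − 18 − 0)/2 = 12/2 = 6.
(Structurally: 1 ring(s) + 5 π bond(s) = 6.)

6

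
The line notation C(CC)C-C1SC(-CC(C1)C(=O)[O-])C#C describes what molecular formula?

Heavy atoms from the SMILES: 12 C, 2 O, 1 S.
Implicit hydrogens by atom environment:
  5 × C: 2 H each → 10
  4 × C: 1 H each → 4
  2 × C: no H
  1 × C: 3 H
  1 × O: no H
  1 × O (charge -1): no H
  1 × S: no H
  Total hydrogens = 17.
Net charge -1.
Molecular formula: C12H17O2S-

C12H17O2S-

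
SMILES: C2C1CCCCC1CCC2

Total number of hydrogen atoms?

18

Hydrogens are implicit in SMILES; fill each atom to its normal valence:
  8 × C: 2 H each → 16
  2 × C: 1 H each → 2
  Total hydrogens = 18.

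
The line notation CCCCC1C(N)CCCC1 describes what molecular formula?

Heavy atoms from the SMILES: 10 C, 1 N.
Implicit hydrogens by atom environment:
  7 × C: 2 H each → 14
  2 × C: 1 H each → 2
  1 × C: 3 H
  1 × N: 2 H
  Total hydrogens = 21.
Molecular formula: C10H21N

C10H21N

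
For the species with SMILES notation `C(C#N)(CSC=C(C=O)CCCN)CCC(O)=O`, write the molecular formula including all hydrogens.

Heavy atoms from the SMILES: 12 C, 2 N, 3 O, 1 S.
Implicit hydrogens by atom environment:
  6 × C: 2 H each → 12
  3 × C: 1 H each → 3
  3 × C: no H
  2 × O: no H
  1 × N: 2 H
  1 × N: no H
  1 × O: 1 H
  1 × S: no H
  Total hydrogens = 18.
Molecular formula: C12H18N2O3S

C12H18N2O3S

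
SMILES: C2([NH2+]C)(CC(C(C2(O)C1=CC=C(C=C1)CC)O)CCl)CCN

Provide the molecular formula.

C17H28ClN2O2+

Heavy atoms from the SMILES: 17 C, 1 Cl, 2 N, 2 O.
Implicit hydrogens by atom environment:
  5 × C: 2 H each → 10
  4 × C (aromatic): 1 H each → 4
  2 × C: 3 H each → 6
  2 × C: 1 H each → 2
  2 × C: no H
  2 × C (aromatic): no H
  2 × O: 1 H each → 2
  1 × Cl: no H
  1 × N (charge +1): 2 H
  1 × N: 2 H
  Total hydrogens = 28.
Net charge +1.
Molecular formula: C17H28ClN2O2+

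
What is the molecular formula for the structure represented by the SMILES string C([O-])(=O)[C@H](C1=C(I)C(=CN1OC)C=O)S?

Heavy atoms from the SMILES: 8 C, 1 I, 1 N, 4 O, 1 S.
Implicit hydrogens by atom environment:
  3 × C (aromatic): no H
  3 × O: no H
  2 × C: 1 H each → 2
  1 × C: 3 H
  1 × C (aromatic): 1 H
  1 × C: no H
  1 × I: no H
  1 × N (aromatic): no H
  1 × O (charge -1): no H
  1 × S: 1 H
  Total hydrogens = 7.
Net charge -1.
Molecular formula: C8H7INO4S-

C8H7INO4S-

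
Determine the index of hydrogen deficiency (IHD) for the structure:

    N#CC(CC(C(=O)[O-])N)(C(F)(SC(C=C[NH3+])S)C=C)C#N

Molecular formula from the SMILES: C12H15FN4O2S2.
DoU = (2C + 2 + N − H − X)/2 = (2·12 + 2 + 4 − 15 − 1)/2 = 14/2 = 7.
(Structurally: 0 ring(s) + 7 π bond(s) = 7.)

7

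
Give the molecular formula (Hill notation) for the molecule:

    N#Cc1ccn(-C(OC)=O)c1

C7H6N2O2

Heavy atoms from the SMILES: 7 C, 2 N, 2 O.
Implicit hydrogens by atom environment:
  3 × C (aromatic): 1 H each → 3
  2 × C: no H
  2 × O: no H
  1 × C: 3 H
  1 × C (aromatic): no H
  1 × N (aromatic): no H
  1 × N: no H
  Total hydrogens = 6.
Molecular formula: C7H6N2O2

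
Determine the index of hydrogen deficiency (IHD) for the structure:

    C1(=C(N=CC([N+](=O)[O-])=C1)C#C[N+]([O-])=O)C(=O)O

Molecular formula from the SMILES: C8H3N3O6.
DoU = (2C + 2 + N − H − X)/2 = (2·8 + 2 + 3 − 3 − 0)/2 = 18/2 = 9.
(Structurally: 1 ring(s) + 8 π bond(s) = 9.)

9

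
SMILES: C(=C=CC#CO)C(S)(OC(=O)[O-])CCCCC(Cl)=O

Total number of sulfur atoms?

The symbol for sulfur appears 1 time in the SMILES.

1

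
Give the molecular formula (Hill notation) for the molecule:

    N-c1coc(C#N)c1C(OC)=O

Heavy atoms from the SMILES: 7 C, 2 N, 3 O.
Implicit hydrogens by atom environment:
  3 × C (aromatic): no H
  2 × C: no H
  2 × O: no H
  1 × C: 3 H
  1 × C (aromatic): 1 H
  1 × N: 2 H
  1 × N: no H
  1 × O (aromatic): no H
  Total hydrogens = 6.
Molecular formula: C7H6N2O3

C7H6N2O3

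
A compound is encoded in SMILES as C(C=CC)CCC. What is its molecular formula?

Heavy atoms from the SMILES: 7 C.
Implicit hydrogens by atom environment:
  3 × C: 2 H each → 6
  2 × C: 3 H each → 6
  2 × C: 1 H each → 2
  Total hydrogens = 14.
Molecular formula: C7H14

C7H14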